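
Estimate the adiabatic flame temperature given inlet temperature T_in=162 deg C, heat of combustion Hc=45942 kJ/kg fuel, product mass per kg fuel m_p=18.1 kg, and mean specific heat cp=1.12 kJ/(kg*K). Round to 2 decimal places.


T_ad = T_in + Hc / (m_p * cp)
Denominator = 18.1 * 1.12 = 20.2720
Temperature rise = 45942 / 20.2720 = 2266.28 K
T_ad = 162 + 2266.28 = 2428.28 deg C


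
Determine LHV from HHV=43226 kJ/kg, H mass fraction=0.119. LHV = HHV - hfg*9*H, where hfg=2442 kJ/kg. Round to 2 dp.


LHV = HHV - hfg * 9 * H
Water correction = 2442 * 9 * 0.119 = 2615.382 kJ/kg
LHV = 43226 - 2615.382 = 40610.62 kJ/kg


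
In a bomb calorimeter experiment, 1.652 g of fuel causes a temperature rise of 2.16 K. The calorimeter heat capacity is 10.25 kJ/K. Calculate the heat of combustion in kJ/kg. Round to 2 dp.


Hc = C_cal * delta_T / m_fuel
Q_released = 10.25 * 2.16 = 22.1400 kJ
m_fuel = 1.652 g = 1.652/1000 kg = 0.001652 kg
Hc = 22.1400 / 0.001652 = 13401.94 kJ/kg


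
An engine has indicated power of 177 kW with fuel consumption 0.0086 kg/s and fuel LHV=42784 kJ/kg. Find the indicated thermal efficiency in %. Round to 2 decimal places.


eta_ith = (IP / (mf * LHV)) * 100
Denominator = 0.0086 * 42784 = 367.9424 kW
eta_ith = (177 / 367.9424) * 100 = 48.11%


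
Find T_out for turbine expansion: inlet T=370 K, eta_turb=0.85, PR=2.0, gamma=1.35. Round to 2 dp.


T_out = T_in * (1 - eta * (1 - PR^(-(gamma-1)/gamma)))
Exponent = -(1.35-1)/1.35 = -0.25925926
PR^exp = 2.0^(-0.25925926) = 0.83551680
Factor = 1 - 0.85*(1 - 0.83551680) = 0.86018928
T_out = 370 * 0.86018928 = 318.27 K


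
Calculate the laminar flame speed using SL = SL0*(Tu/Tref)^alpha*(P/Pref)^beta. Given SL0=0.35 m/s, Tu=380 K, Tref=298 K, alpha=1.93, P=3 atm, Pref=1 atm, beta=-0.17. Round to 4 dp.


SL = SL0 * (Tu/Tref)^alpha * (P/Pref)^beta
T ratio = 380/298 = 1.27516779
(T ratio)^alpha = 1.27516779^1.93 = 1.598619
(P/Pref)^beta = 3^(-0.17) = 0.829639
SL = 0.35 * 1.598619 * 0.829639 = 0.4642 m/s


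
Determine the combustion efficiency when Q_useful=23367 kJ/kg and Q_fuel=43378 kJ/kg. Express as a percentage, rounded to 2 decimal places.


Efficiency = (Q_useful / Q_fuel) * 100
Efficiency = (23367 / 43378) * 100
Efficiency = 0.5387 * 100 = 53.87%


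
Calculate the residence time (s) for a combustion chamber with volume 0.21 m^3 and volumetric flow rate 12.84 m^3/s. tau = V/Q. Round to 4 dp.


tau = V / Q_flow
tau = 0.21 / 12.84 = 0.0164 s


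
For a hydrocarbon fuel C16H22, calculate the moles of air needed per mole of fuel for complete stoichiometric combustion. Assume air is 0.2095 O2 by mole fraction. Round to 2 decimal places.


Balanced combustion: C16H22 + 21.5 O2 -> 16 CO2 + 11 H2O
O2 needed = C + H/4 = 16 + 22/4 = 21.50 moles
Air moles = O2 / 0.2095 = 21.50 / 0.2095 = 102.63 moles air


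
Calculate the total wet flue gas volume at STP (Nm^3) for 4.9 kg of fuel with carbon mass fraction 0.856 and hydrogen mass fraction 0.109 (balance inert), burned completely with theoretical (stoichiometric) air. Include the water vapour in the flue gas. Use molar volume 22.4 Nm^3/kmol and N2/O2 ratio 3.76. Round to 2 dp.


Per kg fuel: CO2 = (C/12 kmol)*22.4 = (0.856/12)*22.4 = 1.59787 Nm^3
Per kg fuel: H2O = (H/2 kmol)*22.4 = (0.109/2)*22.4 = 1.22080 Nm^3
O2 needed per kg fuel = C/12 + H/4 = 0.856/12 + 0.109/4 = 0.09858333 kmol
Per kg fuel: N2 = O2*3.76*22.4 = 0.09858333*3.76*22.4 = 8.30308 Nm^3
Total per kg = 1.59787 + 1.22080 + 8.30308 = 11.12175 Nm^3
Total = 11.12175 * 4.9 = 54.50 Nm^3


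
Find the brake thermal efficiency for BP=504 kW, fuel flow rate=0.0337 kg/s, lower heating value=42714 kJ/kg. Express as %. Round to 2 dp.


eta_BTE = (BP / (mf * LHV)) * 100
Denominator = 0.0337 * 42714 = 1439.4618 kW
eta_BTE = (504 / 1439.4618) * 100 = 35.01%


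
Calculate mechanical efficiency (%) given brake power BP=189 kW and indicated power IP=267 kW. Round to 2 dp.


eta_mech = (BP / IP) * 100
Ratio = 189 / 267 = 0.7079
eta_mech = 0.7079 * 100 = 70.79%


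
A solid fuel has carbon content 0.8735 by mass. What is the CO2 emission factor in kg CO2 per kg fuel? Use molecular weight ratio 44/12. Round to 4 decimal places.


EF = C_frac * (M_CO2 / M_C)
EF = 0.8735 * (44/12)
EF = 0.8735 * 3.666667 = 3.2028 kg_CO2/kg_fuel


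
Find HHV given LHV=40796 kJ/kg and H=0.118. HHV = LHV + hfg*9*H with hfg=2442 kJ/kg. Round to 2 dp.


HHV = LHV + hfg * 9 * H
Water addition = 2442 * 9 * 0.118 = 2593.404 kJ/kg
HHV = 40796 + 2593.404 = 43389.40 kJ/kg


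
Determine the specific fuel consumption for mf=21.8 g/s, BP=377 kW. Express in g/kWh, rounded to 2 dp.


SFC = (mf / BP) * 3600
Rate = 21.8 / 377 = 0.057825 g/(s*kW)
SFC = 0.057825 * 3600 = 208.17 g/kWh


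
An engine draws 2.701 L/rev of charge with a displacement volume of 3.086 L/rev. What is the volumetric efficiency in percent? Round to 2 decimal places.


eta_v = (V_actual / V_disp) * 100
Ratio = 2.701 / 3.086 = 0.8752
eta_v = 0.8752 * 100 = 87.52%


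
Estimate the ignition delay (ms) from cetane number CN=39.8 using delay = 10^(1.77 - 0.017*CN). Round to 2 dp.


delay = 10^(1.77 - 0.017*CN)
Exponent = 1.77 - 0.017*39.8 = 1.0934
delay = 10^1.0934 = 12.40 ms


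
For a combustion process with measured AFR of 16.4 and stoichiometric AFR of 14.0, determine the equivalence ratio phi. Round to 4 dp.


phi = AFR_stoich / AFR_actual
phi = 14.0 / 16.4 = 0.8537


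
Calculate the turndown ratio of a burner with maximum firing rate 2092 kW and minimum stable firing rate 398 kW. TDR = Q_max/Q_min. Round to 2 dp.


TDR = Q_max / Q_min
TDR = 2092 / 398 = 5.26


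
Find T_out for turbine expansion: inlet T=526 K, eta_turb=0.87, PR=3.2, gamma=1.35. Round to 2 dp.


T_out = T_in * (1 - eta * (1 - PR^(-(gamma-1)/gamma)))
Exponent = -(1.35-1)/1.35 = -0.25925926
PR^exp = 3.2^(-0.25925926) = 0.73966521
Factor = 1 - 0.87*(1 - 0.73966521) = 0.77350873
T_out = 526 * 0.77350873 = 406.87 K


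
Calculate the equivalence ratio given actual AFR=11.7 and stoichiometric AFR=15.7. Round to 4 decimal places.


phi = AFR_stoich / AFR_actual
phi = 15.7 / 11.7 = 1.3419


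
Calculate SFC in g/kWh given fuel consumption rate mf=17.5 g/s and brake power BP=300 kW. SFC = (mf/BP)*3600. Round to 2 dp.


SFC = (mf / BP) * 3600
Rate = 17.5 / 300 = 0.058333 g/(s*kW)
SFC = 0.058333 * 3600 = 210.00 g/kWh


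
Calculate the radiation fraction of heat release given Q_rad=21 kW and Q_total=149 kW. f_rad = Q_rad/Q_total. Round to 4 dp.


f_rad = Q_rad / Q_total
f_rad = 21 / 149 = 0.1409


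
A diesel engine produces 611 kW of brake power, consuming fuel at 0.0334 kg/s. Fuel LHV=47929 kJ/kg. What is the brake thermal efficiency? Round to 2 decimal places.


eta_BTE = (BP / (mf * LHV)) * 100
Denominator = 0.0334 * 47929 = 1600.8286 kW
eta_BTE = (611 / 1600.8286) * 100 = 38.17%


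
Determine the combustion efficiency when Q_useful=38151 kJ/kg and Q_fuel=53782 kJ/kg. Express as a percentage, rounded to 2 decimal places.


Efficiency = (Q_useful / Q_fuel) * 100
Efficiency = (38151 / 53782) * 100
Efficiency = 0.7094 * 100 = 70.94%


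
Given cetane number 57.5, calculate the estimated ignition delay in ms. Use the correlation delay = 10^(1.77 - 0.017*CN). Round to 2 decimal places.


delay = 10^(1.77 - 0.017*CN)
Exponent = 1.77 - 0.017*57.5 = 0.7925
delay = 10^0.7925 = 6.20 ms


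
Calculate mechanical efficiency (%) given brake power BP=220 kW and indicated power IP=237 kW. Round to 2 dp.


eta_mech = (BP / IP) * 100
Ratio = 220 / 237 = 0.9283
eta_mech = 0.9283 * 100 = 92.83%


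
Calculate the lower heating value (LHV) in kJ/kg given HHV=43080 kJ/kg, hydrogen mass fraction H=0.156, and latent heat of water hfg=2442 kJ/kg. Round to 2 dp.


LHV = HHV - hfg * 9 * H
Water correction = 2442 * 9 * 0.156 = 3428.568 kJ/kg
LHV = 43080 - 3428.568 = 39651.43 kJ/kg


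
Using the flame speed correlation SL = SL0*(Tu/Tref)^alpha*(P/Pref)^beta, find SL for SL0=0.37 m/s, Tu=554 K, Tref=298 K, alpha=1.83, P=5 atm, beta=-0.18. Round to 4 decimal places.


SL = SL0 * (Tu/Tref)^alpha * (P/Pref)^beta
T ratio = 554/298 = 1.85906040
(T ratio)^alpha = 1.85906040^1.83 = 3.110335
(P/Pref)^beta = 5^(-0.18) = 0.748489
SL = 0.37 * 3.110335 * 0.748489 = 0.8614 m/s


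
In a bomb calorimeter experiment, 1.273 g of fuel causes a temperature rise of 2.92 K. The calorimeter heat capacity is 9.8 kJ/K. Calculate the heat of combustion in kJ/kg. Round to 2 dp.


Hc = C_cal * delta_T / m_fuel
Q_released = 9.8 * 2.92 = 28.6160 kJ
m_fuel = 1.273 g = 1.273/1000 kg = 0.001273 kg
Hc = 28.6160 / 0.001273 = 22479.18 kJ/kg


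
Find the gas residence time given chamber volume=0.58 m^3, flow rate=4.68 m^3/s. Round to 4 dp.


tau = V / Q_flow
tau = 0.58 / 4.68 = 0.1239 s


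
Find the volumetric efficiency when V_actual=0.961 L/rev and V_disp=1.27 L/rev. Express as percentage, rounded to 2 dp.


eta_v = (V_actual / V_disp) * 100
Ratio = 0.961 / 1.27 = 0.7567
eta_v = 0.7567 * 100 = 75.67%


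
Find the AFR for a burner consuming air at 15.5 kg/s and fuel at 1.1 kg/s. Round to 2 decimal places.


AFR = m_air / m_fuel
AFR = 15.5 / 1.1 = 14.09


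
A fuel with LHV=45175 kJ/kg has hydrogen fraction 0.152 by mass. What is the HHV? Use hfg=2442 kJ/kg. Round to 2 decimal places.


HHV = LHV + hfg * 9 * H
Water addition = 2442 * 9 * 0.152 = 3340.656 kJ/kg
HHV = 45175 + 3340.656 = 48515.66 kJ/kg


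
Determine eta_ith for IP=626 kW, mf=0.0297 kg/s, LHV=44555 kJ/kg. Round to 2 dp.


eta_ith = (IP / (mf * LHV)) * 100
Denominator = 0.0297 * 44555 = 1323.2835 kW
eta_ith = (626 / 1323.2835) * 100 = 47.31%


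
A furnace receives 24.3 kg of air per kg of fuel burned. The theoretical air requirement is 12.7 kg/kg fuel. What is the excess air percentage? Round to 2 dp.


Excess air = actual - stoichiometric = 24.3 - 12.7 = 11.60 kg/kg fuel
Excess air % = (excess / stoich) * 100 = (11.60 / 12.7) * 100 = 91.34%


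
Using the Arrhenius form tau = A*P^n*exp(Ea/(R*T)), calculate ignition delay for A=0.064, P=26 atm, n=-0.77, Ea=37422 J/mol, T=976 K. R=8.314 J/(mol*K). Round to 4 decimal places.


tau = A * P^n * exp(Ea/(R*T))
P^n = 26^(-0.77) = 0.08137116
Ea/(R*T) = 37422/(8.314*976) = 4.611765
exp(Ea/(R*T)) = 100.661648
tau = 0.064 * 0.08137116 * 100.661648 = 0.5242 ms


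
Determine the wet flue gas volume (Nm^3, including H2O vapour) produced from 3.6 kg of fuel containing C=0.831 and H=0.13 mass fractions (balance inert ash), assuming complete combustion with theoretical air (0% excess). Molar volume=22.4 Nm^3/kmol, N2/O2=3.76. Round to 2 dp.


Per kg fuel: CO2 = (C/12 kmol)*22.4 = (0.831/12)*22.4 = 1.55120 Nm^3
Per kg fuel: H2O = (H/2 kmol)*22.4 = (0.13/2)*22.4 = 1.45600 Nm^3
O2 needed per kg fuel = C/12 + H/4 = 0.831/12 + 0.13/4 = 0.10175000 kmol
Per kg fuel: N2 = O2*3.76*22.4 = 0.10175000*3.76*22.4 = 8.56979 Nm^3
Total per kg = 1.55120 + 1.45600 + 8.56979 = 11.57699 Nm^3
Total = 11.57699 * 3.6 = 41.68 Nm^3


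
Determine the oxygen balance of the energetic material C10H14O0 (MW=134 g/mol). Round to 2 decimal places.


OB = -1600 * (2C + H/2 - O) / MW
Inner = 2*10 + 14/2 - 0 = 27.00
OB = -1600 * 27.00 / 134 = -322.39%


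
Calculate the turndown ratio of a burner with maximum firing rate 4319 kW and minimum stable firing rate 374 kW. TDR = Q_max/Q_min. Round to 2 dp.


TDR = Q_max / Q_min
TDR = 4319 / 374 = 11.55


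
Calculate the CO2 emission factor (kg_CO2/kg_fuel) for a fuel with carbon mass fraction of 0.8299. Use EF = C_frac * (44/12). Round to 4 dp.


EF = C_frac * (M_CO2 / M_C)
EF = 0.8299 * (44/12)
EF = 0.8299 * 3.666667 = 3.0430 kg_CO2/kg_fuel


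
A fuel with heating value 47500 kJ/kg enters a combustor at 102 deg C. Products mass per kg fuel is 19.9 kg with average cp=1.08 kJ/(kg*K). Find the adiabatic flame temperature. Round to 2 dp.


T_ad = T_in + Hc / (m_p * cp)
Denominator = 19.9 * 1.08 = 21.4920
Temperature rise = 47500 / 21.4920 = 2210.12 K
T_ad = 102 + 2210.12 = 2312.12 deg C


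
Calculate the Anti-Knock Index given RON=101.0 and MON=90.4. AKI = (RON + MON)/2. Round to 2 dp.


AKI = (RON + MON) / 2
AKI = (101.0 + 90.4) / 2
AKI = 191.4 / 2 = 95.70


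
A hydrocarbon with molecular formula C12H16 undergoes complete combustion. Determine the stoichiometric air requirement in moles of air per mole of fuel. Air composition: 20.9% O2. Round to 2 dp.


Balanced combustion: C12H16 + 16 O2 -> 12 CO2 + 8 H2O
O2 needed = C + H/4 = 12 + 16/4 = 16.00 moles
Air moles = O2 / 0.209 = 16.00 / 0.209 = 76.56 moles air


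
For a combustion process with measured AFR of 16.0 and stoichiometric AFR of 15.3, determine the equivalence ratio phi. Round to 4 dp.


phi = AFR_stoich / AFR_actual
phi = 15.3 / 16.0 = 0.9563


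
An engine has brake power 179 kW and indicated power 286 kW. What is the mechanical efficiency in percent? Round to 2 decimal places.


eta_mech = (BP / IP) * 100
Ratio = 179 / 286 = 0.6259
eta_mech = 0.6259 * 100 = 62.59%


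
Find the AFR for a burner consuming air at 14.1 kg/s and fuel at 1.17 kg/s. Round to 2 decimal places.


AFR = m_air / m_fuel
AFR = 14.1 / 1.17 = 12.05


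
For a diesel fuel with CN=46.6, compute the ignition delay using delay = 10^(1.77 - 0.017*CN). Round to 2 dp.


delay = 10^(1.77 - 0.017*CN)
Exponent = 1.77 - 0.017*46.6 = 0.9778
delay = 10^0.9778 = 9.50 ms


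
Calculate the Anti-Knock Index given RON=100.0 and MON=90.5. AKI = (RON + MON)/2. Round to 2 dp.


AKI = (RON + MON) / 2
AKI = (100.0 + 90.5) / 2
AKI = 190.5 / 2 = 95.25


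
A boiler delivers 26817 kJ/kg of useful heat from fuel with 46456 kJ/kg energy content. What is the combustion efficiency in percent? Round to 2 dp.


Efficiency = (Q_useful / Q_fuel) * 100
Efficiency = (26817 / 46456) * 100
Efficiency = 0.5773 * 100 = 57.73%


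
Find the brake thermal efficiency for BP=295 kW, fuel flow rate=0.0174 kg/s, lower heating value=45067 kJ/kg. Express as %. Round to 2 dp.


eta_BTE = (BP / (mf * LHV)) * 100
Denominator = 0.0174 * 45067 = 784.1658 kW
eta_BTE = (295 / 784.1658) * 100 = 37.62%


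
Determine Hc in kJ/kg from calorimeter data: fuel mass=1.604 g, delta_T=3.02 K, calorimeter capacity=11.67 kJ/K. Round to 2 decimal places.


Hc = C_cal * delta_T / m_fuel
Q_released = 11.67 * 3.02 = 35.2434 kJ
m_fuel = 1.604 g = 1.604/1000 kg = 0.001604 kg
Hc = 35.2434 / 0.001604 = 21972.19 kJ/kg


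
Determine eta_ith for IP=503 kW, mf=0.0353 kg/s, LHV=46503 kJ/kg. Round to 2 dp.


eta_ith = (IP / (mf * LHV)) * 100
Denominator = 0.0353 * 46503 = 1641.5559 kW
eta_ith = (503 / 1641.5559) * 100 = 30.64%


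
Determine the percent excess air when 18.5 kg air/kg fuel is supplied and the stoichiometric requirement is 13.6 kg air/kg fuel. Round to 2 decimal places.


Excess air = actual - stoichiometric = 18.5 - 13.6 = 4.90 kg/kg fuel
Excess air % = (excess / stoich) * 100 = (4.90 / 13.6) * 100 = 36.03%


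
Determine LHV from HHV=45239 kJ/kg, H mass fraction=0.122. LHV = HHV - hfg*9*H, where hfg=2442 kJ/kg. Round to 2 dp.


LHV = HHV - hfg * 9 * H
Water correction = 2442 * 9 * 0.122 = 2681.316 kJ/kg
LHV = 45239 - 2681.316 = 42557.68 kJ/kg


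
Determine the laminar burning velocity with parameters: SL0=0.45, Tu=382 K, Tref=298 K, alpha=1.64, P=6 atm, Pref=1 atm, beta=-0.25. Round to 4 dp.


SL = SL0 * (Tu/Tref)^alpha * (P/Pref)^beta
T ratio = 382/298 = 1.28187919
(T ratio)^alpha = 1.28187919^1.64 = 1.502689
(P/Pref)^beta = 6^(-0.25) = 0.638943
SL = 0.45 * 1.502689 * 0.638943 = 0.4321 m/s


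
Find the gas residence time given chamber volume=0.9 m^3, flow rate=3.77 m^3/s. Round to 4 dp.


tau = V / Q_flow
tau = 0.9 / 3.77 = 0.2387 s


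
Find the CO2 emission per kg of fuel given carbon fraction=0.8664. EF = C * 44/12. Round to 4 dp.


EF = C_frac * (M_CO2 / M_C)
EF = 0.8664 * (44/12)
EF = 0.8664 * 3.666667 = 3.1768 kg_CO2/kg_fuel


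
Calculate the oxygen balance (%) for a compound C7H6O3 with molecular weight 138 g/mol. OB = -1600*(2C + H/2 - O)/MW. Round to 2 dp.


OB = -1600 * (2C + H/2 - O) / MW
Inner = 2*7 + 6/2 - 3 = 14.00
OB = -1600 * 14.00 / 138 = -162.32%


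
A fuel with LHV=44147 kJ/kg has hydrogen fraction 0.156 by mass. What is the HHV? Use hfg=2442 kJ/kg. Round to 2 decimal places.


HHV = LHV + hfg * 9 * H
Water addition = 2442 * 9 * 0.156 = 3428.568 kJ/kg
HHV = 44147 + 3428.568 = 47575.57 kJ/kg


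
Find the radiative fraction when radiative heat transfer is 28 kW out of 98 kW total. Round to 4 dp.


f_rad = Q_rad / Q_total
f_rad = 28 / 98 = 0.2857


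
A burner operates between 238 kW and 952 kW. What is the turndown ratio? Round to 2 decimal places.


TDR = Q_max / Q_min
TDR = 952 / 238 = 4.00


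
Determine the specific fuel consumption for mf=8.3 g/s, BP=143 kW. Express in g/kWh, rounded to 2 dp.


SFC = (mf / BP) * 3600
Rate = 8.3 / 143 = 0.058042 g/(s*kW)
SFC = 0.058042 * 3600 = 208.95 g/kWh


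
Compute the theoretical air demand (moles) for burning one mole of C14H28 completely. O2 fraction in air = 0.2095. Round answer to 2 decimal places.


Balanced combustion: C14H28 + 21 O2 -> 14 CO2 + 14 H2O
O2 needed = C + H/4 = 14 + 28/4 = 21.00 moles
Air moles = O2 / 0.2095 = 21.00 / 0.2095 = 100.24 moles air


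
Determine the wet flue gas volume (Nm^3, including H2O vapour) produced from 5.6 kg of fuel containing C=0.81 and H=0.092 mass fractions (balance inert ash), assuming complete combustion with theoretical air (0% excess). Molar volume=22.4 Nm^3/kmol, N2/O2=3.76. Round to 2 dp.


Per kg fuel: CO2 = (C/12 kmol)*22.4 = (0.81/12)*22.4 = 1.51200 Nm^3
Per kg fuel: H2O = (H/2 kmol)*22.4 = (0.092/2)*22.4 = 1.03040 Nm^3
O2 needed per kg fuel = C/12 + H/4 = 0.81/12 + 0.092/4 = 0.09050000 kmol
Per kg fuel: N2 = O2*3.76*22.4 = 0.09050000*3.76*22.4 = 7.62227 Nm^3
Total per kg = 1.51200 + 1.03040 + 7.62227 = 10.16467 Nm^3
Total = 10.16467 * 5.6 = 56.92 Nm^3


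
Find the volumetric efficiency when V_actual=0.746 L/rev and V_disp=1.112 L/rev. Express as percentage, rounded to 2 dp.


eta_v = (V_actual / V_disp) * 100
Ratio = 0.746 / 1.112 = 0.6709
eta_v = 0.6709 * 100 = 67.09%


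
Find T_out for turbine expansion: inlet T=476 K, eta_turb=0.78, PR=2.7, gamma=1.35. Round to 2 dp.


T_out = T_in * (1 - eta * (1 - PR^(-(gamma-1)/gamma)))
Exponent = -(1.35-1)/1.35 = -0.25925926
PR^exp = 2.7^(-0.25925926) = 0.77297411
Factor = 1 - 0.78*(1 - 0.77297411) = 0.82291981
T_out = 476 * 0.82291981 = 391.71 K


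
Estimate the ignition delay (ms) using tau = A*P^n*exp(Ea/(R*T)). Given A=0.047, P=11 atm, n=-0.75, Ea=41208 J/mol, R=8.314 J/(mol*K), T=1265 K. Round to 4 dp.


tau = A * P^n * exp(Ea/(R*T))
P^n = 11^(-0.75) = 0.16556003
Ea/(R*T) = 41208/(8.314*1265) = 3.918149
exp(Ea/(R*T)) = 50.307260
tau = 0.047 * 0.16556003 * 50.307260 = 0.3915 ms


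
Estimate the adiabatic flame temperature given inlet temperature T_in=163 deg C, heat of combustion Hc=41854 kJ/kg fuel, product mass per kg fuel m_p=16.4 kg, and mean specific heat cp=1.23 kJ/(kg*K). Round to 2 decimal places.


T_ad = T_in + Hc / (m_p * cp)
Denominator = 16.4 * 1.23 = 20.1720
Temperature rise = 41854 / 20.1720 = 2074.86 K
T_ad = 163 + 2074.86 = 2237.86 deg C


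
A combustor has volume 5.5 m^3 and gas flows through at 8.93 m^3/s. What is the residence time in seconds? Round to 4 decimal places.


tau = V / Q_flow
tau = 5.5 / 8.93 = 0.6159 s


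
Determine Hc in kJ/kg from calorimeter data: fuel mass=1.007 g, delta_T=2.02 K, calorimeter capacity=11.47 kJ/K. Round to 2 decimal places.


Hc = C_cal * delta_T / m_fuel
Q_released = 11.47 * 2.02 = 23.1694 kJ
m_fuel = 1.007 g = 1.007/1000 kg = 0.001007 kg
Hc = 23.1694 / 0.001007 = 23008.34 kJ/kg


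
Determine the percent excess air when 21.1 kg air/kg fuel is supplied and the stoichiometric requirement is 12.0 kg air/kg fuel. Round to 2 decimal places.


Excess air = actual - stoichiometric = 21.1 - 12.0 = 9.10 kg/kg fuel
Excess air % = (excess / stoich) * 100 = (9.10 / 12.0) * 100 = 75.83%


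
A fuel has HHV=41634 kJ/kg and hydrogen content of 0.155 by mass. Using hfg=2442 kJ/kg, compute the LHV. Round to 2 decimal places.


LHV = HHV - hfg * 9 * H
Water correction = 2442 * 9 * 0.155 = 3406.590 kJ/kg
LHV = 41634 - 3406.590 = 38227.41 kJ/kg


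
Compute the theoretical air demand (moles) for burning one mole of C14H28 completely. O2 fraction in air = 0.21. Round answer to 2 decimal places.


Balanced combustion: C14H28 + 21 O2 -> 14 CO2 + 14 H2O
O2 needed = C + H/4 = 14 + 28/4 = 21.00 moles
Air moles = O2 / 0.21 = 21.00 / 0.21 = 100.00 moles air


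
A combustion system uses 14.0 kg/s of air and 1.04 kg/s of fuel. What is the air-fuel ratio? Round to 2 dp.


AFR = m_air / m_fuel
AFR = 14.0 / 1.04 = 13.46


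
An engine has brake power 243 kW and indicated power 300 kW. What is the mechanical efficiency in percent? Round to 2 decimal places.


eta_mech = (BP / IP) * 100
Ratio = 243 / 300 = 0.8100
eta_mech = 0.8100 * 100 = 81.00%


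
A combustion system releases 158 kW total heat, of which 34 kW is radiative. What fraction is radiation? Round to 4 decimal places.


f_rad = Q_rad / Q_total
f_rad = 34 / 158 = 0.2152


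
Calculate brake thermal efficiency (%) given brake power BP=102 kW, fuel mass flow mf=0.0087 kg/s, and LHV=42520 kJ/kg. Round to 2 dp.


eta_BTE = (BP / (mf * LHV)) * 100
Denominator = 0.0087 * 42520 = 369.9240 kW
eta_BTE = (102 / 369.9240) * 100 = 27.57%


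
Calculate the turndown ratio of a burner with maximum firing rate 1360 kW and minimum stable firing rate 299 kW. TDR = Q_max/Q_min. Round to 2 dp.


TDR = Q_max / Q_min
TDR = 1360 / 299 = 4.55


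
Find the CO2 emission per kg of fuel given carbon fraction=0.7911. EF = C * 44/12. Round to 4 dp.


EF = C_frac * (M_CO2 / M_C)
EF = 0.7911 * (44/12)
EF = 0.7911 * 3.666667 = 2.9007 kg_CO2/kg_fuel


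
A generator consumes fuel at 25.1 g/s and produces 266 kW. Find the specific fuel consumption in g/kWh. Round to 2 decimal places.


SFC = (mf / BP) * 3600
Rate = 25.1 / 266 = 0.094361 g/(s*kW)
SFC = 0.094361 * 3600 = 339.70 g/kWh


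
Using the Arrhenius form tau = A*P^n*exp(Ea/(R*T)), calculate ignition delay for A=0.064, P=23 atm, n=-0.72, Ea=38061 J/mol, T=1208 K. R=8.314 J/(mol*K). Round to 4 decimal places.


tau = A * P^n * exp(Ea/(R*T))
P^n = 23^(-0.72) = 0.10460585
Ea/(R*T) = 38061/(8.314*1208) = 3.789686
exp(Ea/(R*T)) = 44.242511
tau = 0.064 * 0.10460585 * 44.242511 = 0.2962 ms


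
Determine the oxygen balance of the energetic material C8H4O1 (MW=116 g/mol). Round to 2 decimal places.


OB = -1600 * (2C + H/2 - O) / MW
Inner = 2*8 + 4/2 - 1 = 17.00
OB = -1600 * 17.00 / 116 = -234.48%


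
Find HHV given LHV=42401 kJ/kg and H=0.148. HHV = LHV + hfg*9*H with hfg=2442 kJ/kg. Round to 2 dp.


HHV = LHV + hfg * 9 * H
Water addition = 2442 * 9 * 0.148 = 3252.744 kJ/kg
HHV = 42401 + 3252.744 = 45653.74 kJ/kg


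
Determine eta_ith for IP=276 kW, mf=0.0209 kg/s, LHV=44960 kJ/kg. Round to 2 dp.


eta_ith = (IP / (mf * LHV)) * 100
Denominator = 0.0209 * 44960 = 939.6640 kW
eta_ith = (276 / 939.6640) * 100 = 29.37%


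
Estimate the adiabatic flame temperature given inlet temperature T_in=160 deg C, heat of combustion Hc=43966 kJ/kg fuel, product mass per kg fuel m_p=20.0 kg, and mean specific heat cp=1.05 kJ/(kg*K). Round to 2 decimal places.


T_ad = T_in + Hc / (m_p * cp)
Denominator = 20.0 * 1.05 = 21.0000
Temperature rise = 43966 / 21.0000 = 2093.62 K
T_ad = 160 + 2093.62 = 2253.62 deg C


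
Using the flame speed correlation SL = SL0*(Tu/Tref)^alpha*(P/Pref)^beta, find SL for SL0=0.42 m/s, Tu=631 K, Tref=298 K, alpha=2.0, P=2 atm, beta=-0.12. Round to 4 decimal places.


SL = SL0 * (Tu/Tref)^alpha * (P/Pref)^beta
T ratio = 631/298 = 2.11744966
(T ratio)^alpha = 2.11744966^2.0 = 4.483593
(P/Pref)^beta = 2^(-0.12) = 0.920188
SL = 0.42 * 4.483593 * 0.920188 = 1.7328 m/s


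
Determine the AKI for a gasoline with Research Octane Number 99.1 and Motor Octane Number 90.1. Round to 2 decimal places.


AKI = (RON + MON) / 2
AKI = (99.1 + 90.1) / 2
AKI = 189.2 / 2 = 94.60


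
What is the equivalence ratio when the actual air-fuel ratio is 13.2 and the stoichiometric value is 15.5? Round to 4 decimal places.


phi = AFR_stoich / AFR_actual
phi = 15.5 / 13.2 = 1.1742


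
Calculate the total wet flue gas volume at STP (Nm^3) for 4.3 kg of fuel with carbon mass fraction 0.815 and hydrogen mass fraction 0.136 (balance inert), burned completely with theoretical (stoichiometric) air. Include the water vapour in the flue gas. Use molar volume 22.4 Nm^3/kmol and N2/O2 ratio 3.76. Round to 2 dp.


Per kg fuel: CO2 = (C/12 kmol)*22.4 = (0.815/12)*22.4 = 1.52133 Nm^3
Per kg fuel: H2O = (H/2 kmol)*22.4 = (0.136/2)*22.4 = 1.52320 Nm^3
O2 needed per kg fuel = C/12 + H/4 = 0.815/12 + 0.136/4 = 0.10191667 kmol
Per kg fuel: N2 = O2*3.76*22.4 = 0.10191667*3.76*22.4 = 8.58383 Nm^3
Total per kg = 1.52133 + 1.52320 + 8.58383 = 11.62836 Nm^3
Total = 11.62836 * 4.3 = 50.00 Nm^3


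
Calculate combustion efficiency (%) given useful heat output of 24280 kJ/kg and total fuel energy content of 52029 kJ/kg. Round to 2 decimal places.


Efficiency = (Q_useful / Q_fuel) * 100
Efficiency = (24280 / 52029) * 100
Efficiency = 0.4667 * 100 = 46.67%


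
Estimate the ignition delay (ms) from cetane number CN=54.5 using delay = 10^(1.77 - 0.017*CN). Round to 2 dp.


delay = 10^(1.77 - 0.017*CN)
Exponent = 1.77 - 0.017*54.5 = 0.8435
delay = 10^0.8435 = 6.97 ms


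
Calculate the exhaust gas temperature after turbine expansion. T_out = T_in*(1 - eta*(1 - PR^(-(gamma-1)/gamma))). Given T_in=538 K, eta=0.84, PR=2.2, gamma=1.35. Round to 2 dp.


T_out = T_in * (1 - eta * (1 - PR^(-(gamma-1)/gamma)))
Exponent = -(1.35-1)/1.35 = -0.25925926
PR^exp = 2.2^(-0.25925926) = 0.81512413
Factor = 1 - 0.84*(1 - 0.81512413) = 0.84470427
T_out = 538 * 0.84470427 = 454.45 K


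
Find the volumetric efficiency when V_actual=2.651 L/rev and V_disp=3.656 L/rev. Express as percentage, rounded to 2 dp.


eta_v = (V_actual / V_disp) * 100
Ratio = 2.651 / 3.656 = 0.7251
eta_v = 0.7251 * 100 = 72.51%


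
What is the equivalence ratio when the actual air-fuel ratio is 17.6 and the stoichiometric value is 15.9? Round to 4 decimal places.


phi = AFR_stoich / AFR_actual
phi = 15.9 / 17.6 = 0.9034


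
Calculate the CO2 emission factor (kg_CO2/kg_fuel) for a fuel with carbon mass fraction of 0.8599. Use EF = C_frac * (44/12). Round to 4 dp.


EF = C_frac * (M_CO2 / M_C)
EF = 0.8599 * (44/12)
EF = 0.8599 * 3.666667 = 3.1530 kg_CO2/kg_fuel


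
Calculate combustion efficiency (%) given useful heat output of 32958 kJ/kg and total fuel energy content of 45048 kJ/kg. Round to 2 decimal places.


Efficiency = (Q_useful / Q_fuel) * 100
Efficiency = (32958 / 45048) * 100
Efficiency = 0.7316 * 100 = 73.16%


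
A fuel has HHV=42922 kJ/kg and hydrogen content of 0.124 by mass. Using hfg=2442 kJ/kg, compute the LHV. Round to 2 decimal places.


LHV = HHV - hfg * 9 * H
Water correction = 2442 * 9 * 0.124 = 2725.272 kJ/kg
LHV = 42922 - 2725.272 = 40196.73 kJ/kg


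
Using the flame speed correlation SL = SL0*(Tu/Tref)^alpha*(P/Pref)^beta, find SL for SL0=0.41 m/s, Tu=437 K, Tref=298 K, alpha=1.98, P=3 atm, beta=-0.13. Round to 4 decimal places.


SL = SL0 * (Tu/Tref)^alpha * (P/Pref)^beta
T ratio = 437/298 = 1.46644295
(T ratio)^alpha = 1.46644295^1.98 = 2.134052
(P/Pref)^beta = 3^(-0.13) = 0.866910
SL = 0.41 * 2.134052 * 0.866910 = 0.7585 m/s


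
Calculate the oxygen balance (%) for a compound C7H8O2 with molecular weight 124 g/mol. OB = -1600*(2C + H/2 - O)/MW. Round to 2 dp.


OB = -1600 * (2C + H/2 - O) / MW
Inner = 2*7 + 8/2 - 2 = 16.00
OB = -1600 * 16.00 / 124 = -206.45%


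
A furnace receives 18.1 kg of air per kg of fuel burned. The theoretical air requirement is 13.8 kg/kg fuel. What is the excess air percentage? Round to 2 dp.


Excess air = actual - stoichiometric = 18.1 - 13.8 = 4.30 kg/kg fuel
Excess air % = (excess / stoich) * 100 = (4.30 / 13.8) * 100 = 31.16%


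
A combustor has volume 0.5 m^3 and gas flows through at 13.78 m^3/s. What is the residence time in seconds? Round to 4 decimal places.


tau = V / Q_flow
tau = 0.5 / 13.78 = 0.0363 s


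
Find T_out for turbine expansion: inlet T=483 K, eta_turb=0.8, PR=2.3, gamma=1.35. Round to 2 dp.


T_out = T_in * (1 - eta * (1 - PR^(-(gamma-1)/gamma)))
Exponent = -(1.35-1)/1.35 = -0.25925926
PR^exp = 2.3^(-0.25925926) = 0.80578413
Factor = 1 - 0.8*(1 - 0.80578413) = 0.84462730
T_out = 483 * 0.84462730 = 407.95 K


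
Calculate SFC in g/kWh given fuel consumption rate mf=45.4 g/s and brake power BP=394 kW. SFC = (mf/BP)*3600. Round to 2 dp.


SFC = (mf / BP) * 3600
Rate = 45.4 / 394 = 0.115228 g/(s*kW)
SFC = 0.115228 * 3600 = 414.82 g/kWh


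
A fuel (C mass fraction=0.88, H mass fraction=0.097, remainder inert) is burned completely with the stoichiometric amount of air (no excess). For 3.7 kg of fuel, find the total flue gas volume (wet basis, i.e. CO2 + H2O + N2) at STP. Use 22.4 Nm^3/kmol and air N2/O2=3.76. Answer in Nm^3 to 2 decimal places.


Per kg fuel: CO2 = (C/12 kmol)*22.4 = (0.88/12)*22.4 = 1.64267 Nm^3
Per kg fuel: H2O = (H/2 kmol)*22.4 = (0.097/2)*22.4 = 1.08640 Nm^3
O2 needed per kg fuel = C/12 + H/4 = 0.88/12 + 0.097/4 = 0.09758333 kmol
Per kg fuel: N2 = O2*3.76*22.4 = 0.09758333*3.76*22.4 = 8.21886 Nm^3
Total per kg = 1.64267 + 1.08640 + 8.21886 = 10.94793 Nm^3
Total = 10.94793 * 3.7 = 40.51 Nm^3


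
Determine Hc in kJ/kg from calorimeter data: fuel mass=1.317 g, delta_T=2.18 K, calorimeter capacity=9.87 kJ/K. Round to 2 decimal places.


Hc = C_cal * delta_T / m_fuel
Q_released = 9.87 * 2.18 = 21.5166 kJ
m_fuel = 1.317 g = 1.317/1000 kg = 0.001317 kg
Hc = 21.5166 / 0.001317 = 16337.59 kJ/kg


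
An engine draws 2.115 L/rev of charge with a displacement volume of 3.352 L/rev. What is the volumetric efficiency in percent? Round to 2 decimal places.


eta_v = (V_actual / V_disp) * 100
Ratio = 2.115 / 3.352 = 0.6310
eta_v = 0.6310 * 100 = 63.10%


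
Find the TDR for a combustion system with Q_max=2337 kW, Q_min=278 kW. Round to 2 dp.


TDR = Q_max / Q_min
TDR = 2337 / 278 = 8.41


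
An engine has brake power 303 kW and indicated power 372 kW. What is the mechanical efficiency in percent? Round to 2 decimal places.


eta_mech = (BP / IP) * 100
Ratio = 303 / 372 = 0.8145
eta_mech = 0.8145 * 100 = 81.45%


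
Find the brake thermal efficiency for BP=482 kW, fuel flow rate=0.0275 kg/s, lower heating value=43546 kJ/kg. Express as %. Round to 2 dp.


eta_BTE = (BP / (mf * LHV)) * 100
Denominator = 0.0275 * 43546 = 1197.5150 kW
eta_BTE = (482 / 1197.5150) * 100 = 40.25%


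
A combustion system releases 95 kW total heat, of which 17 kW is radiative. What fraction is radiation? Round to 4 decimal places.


f_rad = Q_rad / Q_total
f_rad = 17 / 95 = 0.1789


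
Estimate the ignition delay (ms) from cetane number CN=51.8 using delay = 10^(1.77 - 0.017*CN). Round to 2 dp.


delay = 10^(1.77 - 0.017*CN)
Exponent = 1.77 - 0.017*51.8 = 0.8894
delay = 10^0.8894 = 7.75 ms


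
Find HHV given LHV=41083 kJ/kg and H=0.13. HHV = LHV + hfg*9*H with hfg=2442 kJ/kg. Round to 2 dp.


HHV = LHV + hfg * 9 * H
Water addition = 2442 * 9 * 0.13 = 2857.140 kJ/kg
HHV = 41083 + 2857.140 = 43940.14 kJ/kg


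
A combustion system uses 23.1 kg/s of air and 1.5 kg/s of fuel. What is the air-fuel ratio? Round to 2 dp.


AFR = m_air / m_fuel
AFR = 23.1 / 1.5 = 15.40


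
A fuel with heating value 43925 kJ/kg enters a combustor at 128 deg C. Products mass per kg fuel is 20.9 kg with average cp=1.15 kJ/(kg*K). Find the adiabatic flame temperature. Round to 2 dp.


T_ad = T_in + Hc / (m_p * cp)
Denominator = 20.9 * 1.15 = 24.0350
Temperature rise = 43925 / 24.0350 = 1827.54 K
T_ad = 128 + 1827.54 = 1955.54 deg C


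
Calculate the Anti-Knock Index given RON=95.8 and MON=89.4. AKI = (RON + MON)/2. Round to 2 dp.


AKI = (RON + MON) / 2
AKI = (95.8 + 89.4) / 2
AKI = 185.2 / 2 = 92.60


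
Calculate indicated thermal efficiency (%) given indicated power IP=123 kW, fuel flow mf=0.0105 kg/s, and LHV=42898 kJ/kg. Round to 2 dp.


eta_ith = (IP / (mf * LHV)) * 100
Denominator = 0.0105 * 42898 = 450.4290 kW
eta_ith = (123 / 450.4290) * 100 = 27.31%


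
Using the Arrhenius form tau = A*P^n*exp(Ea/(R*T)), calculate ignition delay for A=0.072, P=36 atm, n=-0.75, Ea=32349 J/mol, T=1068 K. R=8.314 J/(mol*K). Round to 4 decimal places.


tau = A * P^n * exp(Ea/(R*T))
P^n = 36^(-0.75) = 0.06804138
Ea/(R*T) = 32349/(8.314*1068) = 3.643171
exp(Ea/(R*T)) = 38.212828
tau = 0.072 * 0.06804138 * 38.212828 = 0.1872 ms


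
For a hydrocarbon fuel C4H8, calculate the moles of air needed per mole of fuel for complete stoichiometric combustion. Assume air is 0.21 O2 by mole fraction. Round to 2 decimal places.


Balanced combustion: C4H8 + 6 O2 -> 4 CO2 + 4 H2O
O2 needed = C + H/4 = 4 + 8/4 = 6.00 moles
Air moles = O2 / 0.21 = 6.00 / 0.21 = 28.57 moles air


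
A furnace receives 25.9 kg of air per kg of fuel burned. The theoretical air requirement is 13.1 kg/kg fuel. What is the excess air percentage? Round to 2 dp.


Excess air = actual - stoichiometric = 25.9 - 13.1 = 12.80 kg/kg fuel
Excess air % = (excess / stoich) * 100 = (12.80 / 13.1) * 100 = 97.71%


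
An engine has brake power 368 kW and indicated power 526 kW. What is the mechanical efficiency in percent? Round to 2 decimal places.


eta_mech = (BP / IP) * 100
Ratio = 368 / 526 = 0.6996
eta_mech = 0.6996 * 100 = 69.96%


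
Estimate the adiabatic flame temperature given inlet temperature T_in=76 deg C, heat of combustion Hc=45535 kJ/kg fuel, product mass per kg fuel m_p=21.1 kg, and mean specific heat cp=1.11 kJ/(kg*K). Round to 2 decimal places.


T_ad = T_in + Hc / (m_p * cp)
Denominator = 21.1 * 1.11 = 23.4210
Temperature rise = 45535 / 23.4210 = 1944.20 K
T_ad = 76 + 1944.20 = 2020.20 deg C


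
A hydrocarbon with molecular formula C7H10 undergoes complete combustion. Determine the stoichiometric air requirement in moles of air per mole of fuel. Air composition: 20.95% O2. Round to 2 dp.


Balanced combustion: C7H10 + 9.5 O2 -> 7 CO2 + 5 H2O
O2 needed = C + H/4 = 7 + 10/4 = 9.50 moles
Air moles = O2 / 0.2095 = 9.50 / 0.2095 = 45.35 moles air


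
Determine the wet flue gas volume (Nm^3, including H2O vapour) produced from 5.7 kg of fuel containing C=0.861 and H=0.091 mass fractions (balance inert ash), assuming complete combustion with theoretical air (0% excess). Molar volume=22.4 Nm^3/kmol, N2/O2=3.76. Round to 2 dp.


Per kg fuel: CO2 = (C/12 kmol)*22.4 = (0.861/12)*22.4 = 1.60720 Nm^3
Per kg fuel: H2O = (H/2 kmol)*22.4 = (0.091/2)*22.4 = 1.01920 Nm^3
O2 needed per kg fuel = C/12 + H/4 = 0.861/12 + 0.091/4 = 0.09450000 kmol
Per kg fuel: N2 = O2*3.76*22.4 = 0.09450000*3.76*22.4 = 7.95917 Nm^3
Total per kg = 1.60720 + 1.01920 + 7.95917 = 10.58557 Nm^3
Total = 10.58557 * 5.7 = 60.34 Nm^3


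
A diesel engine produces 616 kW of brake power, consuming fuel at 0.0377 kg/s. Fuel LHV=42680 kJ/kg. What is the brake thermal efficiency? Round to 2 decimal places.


eta_BTE = (BP / (mf * LHV)) * 100
Denominator = 0.0377 * 42680 = 1609.0360 kW
eta_BTE = (616 / 1609.0360) * 100 = 38.28%


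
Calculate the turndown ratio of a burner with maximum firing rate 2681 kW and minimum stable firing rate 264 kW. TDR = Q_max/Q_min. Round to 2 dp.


TDR = Q_max / Q_min
TDR = 2681 / 264 = 10.16


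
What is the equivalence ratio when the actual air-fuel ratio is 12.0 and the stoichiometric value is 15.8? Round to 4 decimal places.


phi = AFR_stoich / AFR_actual
phi = 15.8 / 12.0 = 1.3167


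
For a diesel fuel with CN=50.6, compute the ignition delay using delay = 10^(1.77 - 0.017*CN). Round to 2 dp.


delay = 10^(1.77 - 0.017*CN)
Exponent = 1.77 - 0.017*50.6 = 0.9098
delay = 10^0.9098 = 8.12 ms


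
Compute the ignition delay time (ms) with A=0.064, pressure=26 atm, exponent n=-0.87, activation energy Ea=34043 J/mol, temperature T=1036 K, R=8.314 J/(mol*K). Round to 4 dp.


tau = A * P^n * exp(Ea/(R*T))
P^n = 26^(-0.87) = 0.05874531
Ea/(R*T) = 34043/(8.314*1036) = 3.952374
exp(Ea/(R*T)) = 52.058815
tau = 0.064 * 0.05874531 * 52.058815 = 0.1957 ms


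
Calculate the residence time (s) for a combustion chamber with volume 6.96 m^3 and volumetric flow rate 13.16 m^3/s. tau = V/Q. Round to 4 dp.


tau = V / Q_flow
tau = 6.96 / 13.16 = 0.5289 s


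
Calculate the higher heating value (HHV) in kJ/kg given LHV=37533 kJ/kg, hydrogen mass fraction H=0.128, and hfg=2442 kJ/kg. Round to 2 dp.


HHV = LHV + hfg * 9 * H
Water addition = 2442 * 9 * 0.128 = 2813.184 kJ/kg
HHV = 37533 + 2813.184 = 40346.18 kJ/kg


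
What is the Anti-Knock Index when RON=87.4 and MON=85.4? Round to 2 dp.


AKI = (RON + MON) / 2
AKI = (87.4 + 85.4) / 2
AKI = 172.8 / 2 = 86.40


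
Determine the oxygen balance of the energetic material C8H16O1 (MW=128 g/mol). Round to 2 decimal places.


OB = -1600 * (2C + H/2 - O) / MW
Inner = 2*8 + 16/2 - 1 = 23.00
OB = -1600 * 23.00 / 128 = -287.50%


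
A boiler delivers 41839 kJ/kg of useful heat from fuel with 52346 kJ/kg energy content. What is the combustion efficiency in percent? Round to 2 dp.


Efficiency = (Q_useful / Q_fuel) * 100
Efficiency = (41839 / 52346) * 100
Efficiency = 0.7993 * 100 = 79.93%


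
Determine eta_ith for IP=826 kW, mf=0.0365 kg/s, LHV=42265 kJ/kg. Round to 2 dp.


eta_ith = (IP / (mf * LHV)) * 100
Denominator = 0.0365 * 42265 = 1542.6725 kW
eta_ith = (826 / 1542.6725) * 100 = 53.54%


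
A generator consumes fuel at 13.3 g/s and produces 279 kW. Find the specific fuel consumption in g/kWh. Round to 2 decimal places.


SFC = (mf / BP) * 3600
Rate = 13.3 / 279 = 0.047670 g/(s*kW)
SFC = 0.047670 * 3600 = 171.61 g/kWh


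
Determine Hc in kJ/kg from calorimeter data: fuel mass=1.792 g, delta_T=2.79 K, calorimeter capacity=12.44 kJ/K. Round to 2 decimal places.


Hc = C_cal * delta_T / m_fuel
Q_released = 12.44 * 2.79 = 34.7076 kJ
m_fuel = 1.792 g = 1.792/1000 kg = 0.001792 kg
Hc = 34.7076 / 0.001792 = 19368.08 kJ/kg


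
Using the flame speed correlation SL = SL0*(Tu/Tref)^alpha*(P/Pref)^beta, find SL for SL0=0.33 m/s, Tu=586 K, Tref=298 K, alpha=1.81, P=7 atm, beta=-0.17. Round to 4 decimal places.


SL = SL0 * (Tu/Tref)^alpha * (P/Pref)^beta
T ratio = 586/298 = 1.96644295
(T ratio)^alpha = 1.96644295^1.81 = 3.400660
(P/Pref)^beta = 7^(-0.17) = 0.718345
SL = 0.33 * 3.400660 * 0.718345 = 0.8061 m/s


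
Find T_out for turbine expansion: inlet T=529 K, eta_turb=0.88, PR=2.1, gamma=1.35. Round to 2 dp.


T_out = T_in * (1 - eta * (1 - PR^(-(gamma-1)/gamma)))
Exponent = -(1.35-1)/1.35 = -0.25925926
PR^exp = 2.1^(-0.25925926) = 0.82501466
Factor = 1 - 0.88*(1 - 0.82501466) = 0.84601290
T_out = 529 * 0.84601290 = 447.54 K


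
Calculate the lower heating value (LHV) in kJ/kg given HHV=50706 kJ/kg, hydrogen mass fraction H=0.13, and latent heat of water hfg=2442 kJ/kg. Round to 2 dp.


LHV = HHV - hfg * 9 * H
Water correction = 2442 * 9 * 0.13 = 2857.140 kJ/kg
LHV = 50706 - 2857.140 = 47848.86 kJ/kg


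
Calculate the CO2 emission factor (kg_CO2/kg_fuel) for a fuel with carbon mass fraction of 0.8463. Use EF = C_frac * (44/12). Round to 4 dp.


EF = C_frac * (M_CO2 / M_C)
EF = 0.8463 * (44/12)
EF = 0.8463 * 3.666667 = 3.1031 kg_CO2/kg_fuel


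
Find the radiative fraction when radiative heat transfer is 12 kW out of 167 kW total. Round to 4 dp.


f_rad = Q_rad / Q_total
f_rad = 12 / 167 = 0.0719


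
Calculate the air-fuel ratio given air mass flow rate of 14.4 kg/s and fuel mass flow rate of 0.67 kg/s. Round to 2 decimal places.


AFR = m_air / m_fuel
AFR = 14.4 / 0.67 = 21.49


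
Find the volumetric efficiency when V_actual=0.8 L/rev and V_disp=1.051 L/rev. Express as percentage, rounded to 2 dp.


eta_v = (V_actual / V_disp) * 100
Ratio = 0.8 / 1.051 = 0.7612
eta_v = 0.7612 * 100 = 76.12%
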